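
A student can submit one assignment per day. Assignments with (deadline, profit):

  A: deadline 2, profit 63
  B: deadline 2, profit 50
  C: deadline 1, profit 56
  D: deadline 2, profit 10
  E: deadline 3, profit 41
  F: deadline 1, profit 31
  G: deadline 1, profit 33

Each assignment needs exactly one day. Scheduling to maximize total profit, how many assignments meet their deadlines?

By profit: A(d2,63), C(d1,56), B(d2,50), E(d3,41), G(d1,33), F(d1,31), D(d2,10)
A→slot 2; C→slot 1; B skipped; E→slot 3; G skipped; F skipped; D skipped.
3 of 7 scheduled.

3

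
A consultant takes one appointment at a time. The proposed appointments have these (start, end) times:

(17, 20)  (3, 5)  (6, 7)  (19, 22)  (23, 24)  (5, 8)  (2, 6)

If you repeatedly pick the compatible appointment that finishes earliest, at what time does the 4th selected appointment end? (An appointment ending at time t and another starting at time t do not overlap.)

24

Greedy by earliest finish: after sorting by end time, pick each interval compatible with the last pick.
Sorted by end: (3,5)  (2,6)  (6,7)  (5,8)  (17,20)  (19,22)  (23,24)
take (3,5); take (6,7); skip (5,8); take (17,20); take (23,24).
Selected: (3,5) (6,7) (17,20) (23,24)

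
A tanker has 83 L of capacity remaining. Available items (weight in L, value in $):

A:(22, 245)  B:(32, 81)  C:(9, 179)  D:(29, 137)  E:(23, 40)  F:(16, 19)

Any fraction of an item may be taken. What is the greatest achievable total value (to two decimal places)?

619.22

Ratios (sorted): C 19.89, A 11.14, D 4.72, B 2.53, E 1.74, F 1.19
take C (9 @ 179); take A (22 @ 245); take D (29 @ 137); take 23/32 of B → 58.22. Capacity used 83/83.
Total value = 619.22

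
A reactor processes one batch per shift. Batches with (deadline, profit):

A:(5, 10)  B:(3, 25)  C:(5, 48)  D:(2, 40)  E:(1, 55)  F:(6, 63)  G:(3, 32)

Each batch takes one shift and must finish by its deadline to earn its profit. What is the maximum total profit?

Sort by profit descending; place each in the latest free slot ≤ its deadline.
By profit: F(d6,63), E(d1,55), C(d5,48), D(d2,40), G(d3,32), B(d3,25), A(d5,10)
F→slot 6; E→slot 1; C→slot 5; D→slot 2; G→slot 3; B skipped; A→slot 4.
Profit = 55 + 40 + 32 + 10 + 48 + 63 = 248

248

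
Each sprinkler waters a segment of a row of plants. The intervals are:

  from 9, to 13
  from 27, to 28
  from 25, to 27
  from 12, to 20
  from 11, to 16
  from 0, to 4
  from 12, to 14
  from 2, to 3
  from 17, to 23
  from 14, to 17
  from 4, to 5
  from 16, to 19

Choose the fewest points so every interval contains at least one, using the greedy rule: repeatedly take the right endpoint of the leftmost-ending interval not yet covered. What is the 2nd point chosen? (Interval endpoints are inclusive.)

Sort by right endpoint; whenever an interval is uncovered, place a point at its right end.
Sorted: [2,3] [0,4] [4,5] [9,13] [12,14] [11,16] [14,17] [16,19] [12,20] [17,23] [25,27] [27,28]
{[2,3],[0,4]} hit by 3; {[4,5]} hit by 5; {[9,13],[12,14],[11,16]} hit by 13; {[14,17],[16,19],[12,20],[17,23]} hit by 17; {[25,27],[27,28]} hit by 27.
Points: 3, 5, 13, 17, 27 (5 total).

5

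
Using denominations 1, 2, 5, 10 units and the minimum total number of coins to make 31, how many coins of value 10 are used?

3

Greedy: take as many of the largest coin as possible, then repeat with the remainder.
31 = 3×10 + 1×1
Count of 10: 3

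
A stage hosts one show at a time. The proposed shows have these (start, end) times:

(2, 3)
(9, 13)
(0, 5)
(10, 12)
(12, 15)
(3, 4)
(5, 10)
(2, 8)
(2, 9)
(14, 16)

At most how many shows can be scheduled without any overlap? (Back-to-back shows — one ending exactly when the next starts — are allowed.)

5

Order by finish time; keep every interval that doesn't clash with the previous kept one.
Sorted by end: (2,3)  (3,4)  (0,5)  (2,8)  (2,9)  (5,10)  (10,12)  (9,13)  (12,15)  (14,16)
take (2,3); take (3,4); skip (0,5); take (5,10); take (10,12); take (12,15).
Selected 5 shows.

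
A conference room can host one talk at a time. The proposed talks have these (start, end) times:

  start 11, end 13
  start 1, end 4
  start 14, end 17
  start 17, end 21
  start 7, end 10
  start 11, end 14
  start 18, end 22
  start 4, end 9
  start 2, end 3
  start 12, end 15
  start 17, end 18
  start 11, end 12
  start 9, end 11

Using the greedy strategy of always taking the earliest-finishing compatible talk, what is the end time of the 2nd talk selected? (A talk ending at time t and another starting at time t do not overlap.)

Sorted by end: (2,3)  (1,4)  (4,9)  (7,10)  (9,11)  (11,12)  (11,13)  (11,14)  (12,15)  (14,17)  (17,18)  (17,21)  (18,22)
take (2,3); take (4,9); skip (7,10); take (9,11); take (11,12); skip (11,14); take (12,15); take (17,18); skip (17,21); take (18,22).
Selected: (2,3) (4,9) (9,11) (11,12) (12,15) (17,18) (18,22)

9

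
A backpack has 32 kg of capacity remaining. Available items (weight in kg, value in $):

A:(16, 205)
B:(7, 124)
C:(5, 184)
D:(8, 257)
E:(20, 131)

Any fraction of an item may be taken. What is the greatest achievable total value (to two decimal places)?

718.75

Ratios (sorted): C 36.80, D 32.12, B 17.71, A 12.81, E 6.55
take C (5 @ 184); take D (8 @ 257); take B (7 @ 124); take 12/16 of A → 153.75. Capacity used 32/32.
Total value = 718.75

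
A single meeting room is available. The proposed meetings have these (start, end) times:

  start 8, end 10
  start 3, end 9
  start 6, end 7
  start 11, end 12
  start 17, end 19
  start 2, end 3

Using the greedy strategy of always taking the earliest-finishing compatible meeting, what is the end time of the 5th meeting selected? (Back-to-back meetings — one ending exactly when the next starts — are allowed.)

19

Greedy by earliest finish: after sorting by end time, pick each interval compatible with the last pick.
By end time: (2,3), (6,7), (3,9), (8,10), (11,12), (17,19).
Pick (2,3); next start ≥ 3 → (6,7); next start ≥ 7 → (8,10); next start ≥ 10 → (11,12); next start ≥ 12 → (17,19).
Selected: (2,3) (6,7) (8,10) (11,12) (17,19)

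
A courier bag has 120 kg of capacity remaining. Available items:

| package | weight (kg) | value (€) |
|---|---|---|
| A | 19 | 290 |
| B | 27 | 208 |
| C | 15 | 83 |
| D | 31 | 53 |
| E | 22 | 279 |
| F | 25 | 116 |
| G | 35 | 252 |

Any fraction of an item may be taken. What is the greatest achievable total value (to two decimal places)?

1121.28

Greedy by value/weight ratio, highest first.
Order: A (290/19=15.26) > E (279/22=12.68) > B (208/27=7.70) > G (252/35=7.20) > C (83/15=5.53) > F (116/25=4.64) > D (53/31=1.71)
Fill: take A (19 @ 290) → take E (22 @ 279) → take B (27 @ 208) → take G (35 @ 252) → take C (15 @ 83) → take 2/25 of F → 9.28; 120/120 used.
Total value = 1121.28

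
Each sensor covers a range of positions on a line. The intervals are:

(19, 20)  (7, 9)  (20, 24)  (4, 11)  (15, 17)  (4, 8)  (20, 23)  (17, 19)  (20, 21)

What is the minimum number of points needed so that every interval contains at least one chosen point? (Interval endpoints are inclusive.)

3

Sort by right endpoint; whenever an interval is uncovered, place a point at its right end.
Sorted: [4,8] [7,9] [4,11] [15,17] [17,19] [19,20] [20,21] [20,23] [20,24]
{[4,8],[7,9],[4,11]} hit by 8; {[15,17],[17,19]} hit by 17; {[19,20],[20,21],[20,23],[20,24]} hit by 20.
Points: 8, 17, 20 (3 total).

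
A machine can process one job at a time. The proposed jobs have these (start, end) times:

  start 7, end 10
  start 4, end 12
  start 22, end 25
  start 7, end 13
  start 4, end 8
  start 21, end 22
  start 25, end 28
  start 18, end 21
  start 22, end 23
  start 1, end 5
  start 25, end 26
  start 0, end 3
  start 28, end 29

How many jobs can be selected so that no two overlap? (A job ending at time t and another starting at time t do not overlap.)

7

Sort by end time and greedily take each interval whose start is ≥ the last chosen end.
By end time: (0,3), (1,5), (4,8), (7,10), (4,12), (7,13), (18,21), (21,22), (22,23), (22,25), (25,26), (25,28), (28,29).
Pick (0,3); next start ≥ 3 → (4,8); next start ≥ 8 → (18,21); next start ≥ 21 → (21,22); next start ≥ 22 → (22,23); next start ≥ 23 → (25,26); next start ≥ 26 → (28,29).
Selected 7 jobs.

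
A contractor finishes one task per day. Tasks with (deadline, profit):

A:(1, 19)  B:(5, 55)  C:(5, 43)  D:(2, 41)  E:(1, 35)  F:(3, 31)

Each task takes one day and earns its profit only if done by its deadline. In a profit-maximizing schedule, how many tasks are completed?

Profit order: B=55 C=43 D=41 E=35 F=31 A=19
Assign: B→slot 5, C→slot 4, D→slot 2, E→slot 1, F→slot 3, A skipped.
Slots: [1:E] [2:D] [3:F] [4:C] [5:B]
5 of 6 scheduled.

5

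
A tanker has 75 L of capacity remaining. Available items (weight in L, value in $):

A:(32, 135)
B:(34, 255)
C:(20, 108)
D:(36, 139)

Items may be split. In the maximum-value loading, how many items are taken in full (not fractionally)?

2

Greedy by value/weight ratio, highest first.
Ratios (sorted): B 7.50, C 5.40, A 4.22, D 3.86
take B (34 @ 255); take C (20 @ 108); take 21/32 of A → 88.59. Capacity used 75/75.
2 item(s) taken whole; one partial (take 21/32 of A).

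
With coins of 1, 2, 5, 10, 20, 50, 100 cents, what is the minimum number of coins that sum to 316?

316 − 3×100→16 − 1×10→6 − 1×5→1 − 1×1→0
Total coins = 3 + 1 + 1 + 1 = 6

6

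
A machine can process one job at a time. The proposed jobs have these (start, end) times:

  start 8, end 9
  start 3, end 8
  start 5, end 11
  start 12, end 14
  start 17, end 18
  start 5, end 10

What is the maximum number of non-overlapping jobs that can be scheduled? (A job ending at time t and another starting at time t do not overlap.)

4

Greedy by earliest finish: after sorting by end time, pick each interval compatible with the last pick.
By end time: (3,8), (8,9), (5,10), (5,11), (12,14), (17,18).
Pick (3,8); next start ≥ 8 → (8,9); next start ≥ 9 → (12,14); next start ≥ 14 → (17,18).
Selected 4 jobs.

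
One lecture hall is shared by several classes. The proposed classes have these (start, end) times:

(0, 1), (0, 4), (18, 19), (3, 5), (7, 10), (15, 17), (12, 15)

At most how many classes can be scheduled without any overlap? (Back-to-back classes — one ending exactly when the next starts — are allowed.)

Greedy by earliest finish: after sorting by end time, pick each interval compatible with the last pick.
By end time: (0,1), (0,4), (3,5), (7,10), (12,15), (15,17), (18,19).
Pick (0,1); next start ≥ 1 → (3,5); next start ≥ 5 → (7,10); next start ≥ 10 → (12,15); next start ≥ 15 → (15,17); next start ≥ 17 → (18,19).
Selected 6 classes.

6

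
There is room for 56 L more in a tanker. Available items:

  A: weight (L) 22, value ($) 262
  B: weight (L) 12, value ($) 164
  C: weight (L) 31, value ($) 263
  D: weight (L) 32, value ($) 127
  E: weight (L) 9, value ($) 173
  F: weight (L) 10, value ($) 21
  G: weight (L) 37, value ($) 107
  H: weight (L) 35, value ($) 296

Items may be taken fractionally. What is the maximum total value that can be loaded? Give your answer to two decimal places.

709.29

Greedy by value/weight ratio, highest first.
Order: E (173/9=19.22) > B (164/12=13.67) > A (262/22=11.91) > C (263/31=8.48) > H (296/35=8.46) > D (127/32=3.97) > G (107/37=2.89) > F (21/10=2.10)
Fill: take E (9 @ 173) → take B (12 @ 164) → take A (22 @ 262) → take 13/31 of C → 110.29; 56/56 used.
Total value = 709.29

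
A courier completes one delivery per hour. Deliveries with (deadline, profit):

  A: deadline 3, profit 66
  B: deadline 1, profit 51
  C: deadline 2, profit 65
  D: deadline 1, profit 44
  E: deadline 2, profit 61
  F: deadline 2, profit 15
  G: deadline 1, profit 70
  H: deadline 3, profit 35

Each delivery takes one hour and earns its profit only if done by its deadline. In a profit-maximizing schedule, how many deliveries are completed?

Profit order: G=70 A=66 C=65 E=61 B=51 D=44 H=35 F=15
Assign: G→slot 1, A→slot 3, C→slot 2, E skipped, B skipped, D skipped, H skipped, F skipped.
Slots: [1:G] [2:C] [3:A]
3 of 8 scheduled.

3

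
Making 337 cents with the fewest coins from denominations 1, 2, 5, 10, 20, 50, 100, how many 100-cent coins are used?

337 = 3×100 + 1×20 + 1×10 + 1×5 + 1×2
Count of 100: 3

3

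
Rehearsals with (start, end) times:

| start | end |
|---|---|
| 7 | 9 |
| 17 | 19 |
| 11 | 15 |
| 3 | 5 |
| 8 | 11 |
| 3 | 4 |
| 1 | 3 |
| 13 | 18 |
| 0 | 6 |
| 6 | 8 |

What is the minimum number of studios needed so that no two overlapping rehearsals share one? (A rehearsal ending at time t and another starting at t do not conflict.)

Count concurrent intervals with a sweep; the peak is the room count.
starts: [0, 1, 3, 3, 6, 7, 8, 11, 13, 17]
ends:   [3, 4, 5, 6, 8, 9, 11, 15, 18, 19]
s0→1 s1→2 e3→1 s3→2 s3→3  — peak 3.

3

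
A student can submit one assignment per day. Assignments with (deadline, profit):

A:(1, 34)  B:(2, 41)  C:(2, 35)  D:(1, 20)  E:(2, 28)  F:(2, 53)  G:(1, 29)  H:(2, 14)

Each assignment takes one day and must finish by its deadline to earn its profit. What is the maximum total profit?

94

By profit: F(d2,53), B(d2,41), C(d2,35), A(d1,34), G(d1,29), E(d2,28), D(d1,20), H(d2,14)
F→slot 2; B→slot 1; C skipped; A skipped; G skipped; E skipped; D skipped; H skipped.
Profit = 41 + 53 = 94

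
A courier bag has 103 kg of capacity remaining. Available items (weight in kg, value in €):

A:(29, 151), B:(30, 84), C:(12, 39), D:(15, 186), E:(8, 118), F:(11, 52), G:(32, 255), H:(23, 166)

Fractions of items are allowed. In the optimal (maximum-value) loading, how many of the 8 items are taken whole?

4

Order: E (118/8=14.75) > D (186/15=12.40) > G (255/32=7.97) > H (166/23=7.22) > A (151/29=5.21) > F (52/11=4.73) > C (39/12=3.25) > B (84/30=2.80)
Fill: take E (8 @ 118) → take D (15 @ 186) → take G (32 @ 255) → take H (23 @ 166) → take 25/29 of A → 130.17; 103/103 used.
4 item(s) taken whole; one partial (take 25/29 of A).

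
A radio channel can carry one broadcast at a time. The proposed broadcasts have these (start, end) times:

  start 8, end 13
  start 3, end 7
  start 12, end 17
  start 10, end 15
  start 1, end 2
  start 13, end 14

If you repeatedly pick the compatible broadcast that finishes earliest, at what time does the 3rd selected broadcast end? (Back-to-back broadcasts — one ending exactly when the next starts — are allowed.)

13

Sort by end time and greedily take each interval whose start is ≥ the last chosen end.
By end time: (1,2), (3,7), (8,13), (13,14), (10,15), (12,17).
Pick (1,2); next start ≥ 2 → (3,7); next start ≥ 7 → (8,13); next start ≥ 13 → (13,14).
Selected: (1,2) (3,7) (8,13) (13,14)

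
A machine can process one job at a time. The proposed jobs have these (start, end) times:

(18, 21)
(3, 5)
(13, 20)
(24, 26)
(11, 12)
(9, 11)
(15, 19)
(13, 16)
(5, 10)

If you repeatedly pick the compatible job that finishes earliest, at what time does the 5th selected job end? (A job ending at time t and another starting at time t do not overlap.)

21

Sorted by end: (3,5)  (5,10)  (9,11)  (11,12)  (13,16)  (15,19)  (13,20)  (18,21)  (24,26)
take (3,5); take (5,10); skip (9,11); take (11,12); take (13,16); skip (13,20); take (18,21); take (24,26).
Selected: (3,5) (5,10) (11,12) (13,16) (18,21) (24,26)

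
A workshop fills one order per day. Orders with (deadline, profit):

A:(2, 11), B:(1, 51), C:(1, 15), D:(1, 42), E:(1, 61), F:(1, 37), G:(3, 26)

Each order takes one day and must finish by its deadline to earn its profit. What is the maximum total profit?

98

Take jobs in profit order; each goes to the latest open slot no later than its deadline.
Profit order: E=61 B=51 D=42 F=37 G=26 C=15 A=11
Assign: E→slot 1, B skipped, D skipped, F skipped, G→slot 3, C skipped, A→slot 2.
Slots: [1:E] [2:A] [3:G]
Profit = 61 + 11 + 26 = 98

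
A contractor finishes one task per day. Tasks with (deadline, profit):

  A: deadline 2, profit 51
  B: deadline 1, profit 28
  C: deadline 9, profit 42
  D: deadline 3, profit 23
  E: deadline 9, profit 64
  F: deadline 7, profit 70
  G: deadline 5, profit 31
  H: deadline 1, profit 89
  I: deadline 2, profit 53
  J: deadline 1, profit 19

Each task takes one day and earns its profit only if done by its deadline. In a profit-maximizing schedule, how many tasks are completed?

Take jobs in profit order; each goes to the latest open slot no later than its deadline.
By profit: H(d1,89), F(d7,70), E(d9,64), I(d2,53), A(d2,51), C(d9,42), G(d5,31), B(d1,28), D(d3,23), J(d1,19)
H→slot 1; F→slot 7; E→slot 9; I→slot 2; A skipped; C→slot 8; G→slot 5; B skipped; D→slot 3; J skipped.
7 of 10 scheduled.

7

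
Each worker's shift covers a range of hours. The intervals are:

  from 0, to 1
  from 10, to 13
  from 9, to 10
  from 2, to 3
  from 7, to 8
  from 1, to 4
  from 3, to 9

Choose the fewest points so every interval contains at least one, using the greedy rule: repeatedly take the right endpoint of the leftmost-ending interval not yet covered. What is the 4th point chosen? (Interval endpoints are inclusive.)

10

Sorted: [0,1] [2,3] [1,4] [7,8] [3,9] [9,10] [10,13]
{[0,1]} hit by 1; {[2,3],[1,4]} hit by 3; {[7,8],[3,9]} hit by 8; {[9,10],[10,13]} hit by 10.
Points: 1, 3, 8, 10 (4 total).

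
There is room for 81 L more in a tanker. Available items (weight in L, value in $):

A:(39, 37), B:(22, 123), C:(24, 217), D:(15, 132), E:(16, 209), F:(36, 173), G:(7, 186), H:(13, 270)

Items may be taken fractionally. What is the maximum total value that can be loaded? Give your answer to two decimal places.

Sort by value per unit weight and fill in that order.
Ratios (sorted): G 26.57, H 20.77, E 13.06, C 9.04, D 8.80, B 5.59, F 4.81, A 0.95
take G (7 @ 186); take H (13 @ 270); take E (16 @ 209); take C (24 @ 217); take D (15 @ 132); take 6/22 of B → 33.55. Capacity used 81/81.
Total value = 1047.55

1047.55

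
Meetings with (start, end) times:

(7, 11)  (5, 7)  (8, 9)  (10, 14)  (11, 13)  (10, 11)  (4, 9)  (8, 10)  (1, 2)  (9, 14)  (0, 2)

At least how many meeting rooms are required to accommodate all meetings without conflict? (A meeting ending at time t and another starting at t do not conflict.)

The answer is the maximum number of intervals overlapping at any instant.
Events (time:±→running): 0:+→1 1:+→2 2:-→1 2:-→0 4:+→1 5:+→2 7:-→1 7:+→2 8:+→3 8:+→4 … peak 4.

4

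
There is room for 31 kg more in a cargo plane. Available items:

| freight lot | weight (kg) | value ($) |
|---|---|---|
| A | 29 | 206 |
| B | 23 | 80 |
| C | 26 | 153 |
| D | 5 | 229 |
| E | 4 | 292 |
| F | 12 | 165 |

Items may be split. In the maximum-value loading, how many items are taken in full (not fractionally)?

Sort by value per unit weight and fill in that order.
Order: E (292/4=73.00) > D (229/5=45.80) > F (165/12=13.75) > A (206/29=7.10) > C (153/26=5.88) > B (80/23=3.48)
Fill: take E (4 @ 292) → take D (5 @ 229) → take F (12 @ 165) → take 10/29 of A → 71.03; 31/31 used.
3 item(s) taken whole; one partial (take 10/29 of A).

3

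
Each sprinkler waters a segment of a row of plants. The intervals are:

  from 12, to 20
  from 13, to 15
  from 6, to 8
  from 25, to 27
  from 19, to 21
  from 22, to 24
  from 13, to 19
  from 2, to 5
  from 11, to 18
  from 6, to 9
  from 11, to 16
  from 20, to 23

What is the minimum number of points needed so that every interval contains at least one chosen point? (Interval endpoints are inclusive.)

6

By right end: [2,5]  [6,8]  [6,9]  [13,15]  [11,16]  [11,18]  [13,19]  [12,20]  [19,21]  [20,23]  [22,24]  [25,27]
[2,5] uncovered → point at 5; [6,8] uncovered → point at 8; [13,15] uncovered → point at 15; [19,21] uncovered → point at 21; [22,24] uncovered → point at 24; [25,27] uncovered → point at 27.
Points: 5, 8, 15, 21, 24, 27 (6 total).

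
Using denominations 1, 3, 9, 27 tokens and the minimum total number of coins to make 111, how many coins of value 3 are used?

1

111 = 4×27 + 1×3
Count of 3: 1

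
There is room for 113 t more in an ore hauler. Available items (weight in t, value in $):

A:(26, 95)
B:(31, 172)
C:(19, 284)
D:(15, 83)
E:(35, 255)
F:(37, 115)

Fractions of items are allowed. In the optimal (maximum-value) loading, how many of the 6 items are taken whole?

4

Order: C (284/19=14.95) > E (255/35=7.29) > B (172/31=5.55) > D (83/15=5.53) > A (95/26=3.65) > F (115/37=3.11)
Fill: take C (19 @ 284) → take E (35 @ 255) → take B (31 @ 172) → take D (15 @ 83) → take 13/26 of A → 47.50; 113/113 used.
4 item(s) taken whole; one partial (take 13/26 of A).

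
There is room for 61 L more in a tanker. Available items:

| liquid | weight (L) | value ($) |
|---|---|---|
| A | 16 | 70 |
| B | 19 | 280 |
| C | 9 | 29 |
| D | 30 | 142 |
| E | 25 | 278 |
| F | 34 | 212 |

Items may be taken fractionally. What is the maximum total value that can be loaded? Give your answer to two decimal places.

664.00

Sort by value per unit weight and fill in that order.
Order: B (280/19=14.74) > E (278/25=11.12) > F (212/34=6.24) > D (142/30=4.73) > A (70/16=4.38) > C (29/9=3.22)
Fill: take B (19 @ 280) → take E (25 @ 278) → take 17/34 of F → 106.00; 61/61 used.
Total value = 664.00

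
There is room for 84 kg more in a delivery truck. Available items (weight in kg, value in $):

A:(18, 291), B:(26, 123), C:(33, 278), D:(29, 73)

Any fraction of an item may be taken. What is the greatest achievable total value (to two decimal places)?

709.62

Greedy by value/weight ratio, highest first.
Ratios (sorted): A 16.17, C 8.42, B 4.73, D 2.52
take A (18 @ 291); take C (33 @ 278); take B (26 @ 123); take 7/29 of D → 17.62. Capacity used 84/84.
Total value = 709.62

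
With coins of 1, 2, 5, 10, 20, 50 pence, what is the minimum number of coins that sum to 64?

4

Use the largest denomination that fits, subtract, and repeat.
64 = 1×50 + 1×10 + 2×2
Total coins = 1 + 1 + 2 = 4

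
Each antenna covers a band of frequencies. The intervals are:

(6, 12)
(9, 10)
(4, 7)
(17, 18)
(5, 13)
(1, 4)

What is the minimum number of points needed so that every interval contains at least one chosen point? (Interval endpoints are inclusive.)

Sorted: [1,4] [4,7] [9,10] [6,12] [5,13] [17,18]
{[1,4],[4,7]} hit by 4; {[9,10],[6,12],[5,13]} hit by 10; {[17,18]} hit by 18.
Points: 4, 10, 18 (3 total).

3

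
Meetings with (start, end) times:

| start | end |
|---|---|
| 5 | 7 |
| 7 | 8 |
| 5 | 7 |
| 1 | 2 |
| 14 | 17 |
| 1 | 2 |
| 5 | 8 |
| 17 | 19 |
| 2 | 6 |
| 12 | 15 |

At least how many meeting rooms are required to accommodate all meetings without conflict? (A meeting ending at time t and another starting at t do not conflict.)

The answer is the maximum number of intervals overlapping at any instant.
Events (time:±→running): 1:+→1 1:+→2 2:-→1 2:-→0 2:+→1 5:+→2 5:+→3 5:+→4 … peak 4.

4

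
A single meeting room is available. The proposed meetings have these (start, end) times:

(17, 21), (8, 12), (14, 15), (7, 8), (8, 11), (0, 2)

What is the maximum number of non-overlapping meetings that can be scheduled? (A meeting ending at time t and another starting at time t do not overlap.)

Sorted by end: (0,2)  (7,8)  (8,11)  (8,12)  (14,15)  (17,21)
take (0,2); take (7,8); take (8,11); take (14,15); take (17,21).
Selected 5 meetings.

5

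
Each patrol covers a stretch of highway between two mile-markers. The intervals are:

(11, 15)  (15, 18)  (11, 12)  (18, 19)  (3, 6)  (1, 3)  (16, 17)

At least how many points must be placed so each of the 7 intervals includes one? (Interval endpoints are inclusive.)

4

Sorted: [1,3] [3,6] [11,12] [11,15] [16,17] [15,18] [18,19]
{[1,3],[3,6]} hit by 3; {[11,12],[11,15]} hit by 12; {[16,17],[15,18]} hit by 17; {[18,19]} hit by 19.
Points: 3, 12, 17, 19 (4 total).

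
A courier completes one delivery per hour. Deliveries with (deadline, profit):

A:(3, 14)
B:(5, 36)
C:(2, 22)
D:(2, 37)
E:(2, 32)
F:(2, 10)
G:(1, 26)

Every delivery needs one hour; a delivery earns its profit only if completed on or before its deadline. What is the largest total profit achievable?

Profit order: D=37 B=36 E=32 G=26 C=22 A=14 F=10
Assign: D→slot 2, B→slot 5, E→slot 1, G skipped, C skipped, A→slot 3, F skipped.
Slots: [1:E] [2:D] [3:A] [5:B]
Profit = 32 + 37 + 14 + 36 = 119

119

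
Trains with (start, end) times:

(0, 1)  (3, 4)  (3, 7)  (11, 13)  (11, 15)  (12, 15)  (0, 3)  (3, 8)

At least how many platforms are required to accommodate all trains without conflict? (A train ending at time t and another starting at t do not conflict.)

The answer is the maximum number of intervals overlapping at any instant.
Events (time:±→running): 0:+→1 0:+→2 1:-→1 3:-→0 3:+→1 3:+→2 3:+→3 … peak 3.

3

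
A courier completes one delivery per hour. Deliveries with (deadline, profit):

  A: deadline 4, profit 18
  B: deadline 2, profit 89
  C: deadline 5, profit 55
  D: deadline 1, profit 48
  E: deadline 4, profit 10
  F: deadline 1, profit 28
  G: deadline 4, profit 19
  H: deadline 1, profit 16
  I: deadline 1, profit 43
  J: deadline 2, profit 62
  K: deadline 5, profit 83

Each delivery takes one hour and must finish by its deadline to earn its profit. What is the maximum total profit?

308

Sort by profit descending; place each in the latest free slot ≤ its deadline.
By profit: B(d2,89), K(d5,83), J(d2,62), C(d5,55), D(d1,48), I(d1,43), F(d1,28), G(d4,19), A(d4,18), H(d1,16), E(d4,10)
B→slot 2; K→slot 5; J→slot 1; C→slot 4; D skipped; I skipped; F skipped; G→slot 3; A skipped; H skipped; E skipped.
Profit = 62 + 89 + 19 + 55 + 83 = 308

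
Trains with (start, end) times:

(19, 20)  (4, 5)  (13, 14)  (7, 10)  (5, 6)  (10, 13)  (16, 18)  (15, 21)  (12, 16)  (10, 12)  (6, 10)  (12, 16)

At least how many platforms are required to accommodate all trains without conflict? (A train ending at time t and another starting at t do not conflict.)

Events (time:±→running): 4:+→1 5:-→0 5:+→1 6:-→0 6:+→1 7:+→2 10:-→1 10:-→0 10:+→1 10:+→2 12:-→1 12:+→2 12:+→3 … peak 3.

3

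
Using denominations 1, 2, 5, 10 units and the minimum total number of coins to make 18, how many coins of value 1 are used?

Use the largest denomination that fits, subtract, and repeat.
18 − 1×10→8 − 1×5→3 − 1×2→1 − 1×1→0
Count of 1: 1

1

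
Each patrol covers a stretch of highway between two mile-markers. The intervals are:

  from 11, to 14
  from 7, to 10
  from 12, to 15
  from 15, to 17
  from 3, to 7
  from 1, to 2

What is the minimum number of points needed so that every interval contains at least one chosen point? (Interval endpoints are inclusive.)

4

Process intervals by earliest right end; each time one isn't hit yet, stab at its right endpoint.
By right end: [1,2]  [3,7]  [7,10]  [11,14]  [12,15]  [15,17]
[1,2] uncovered → point at 2; [3,7] uncovered → point at 7; [11,14] uncovered → point at 14; [15,17] uncovered → point at 17.
Points: 2, 7, 14, 17 (4 total).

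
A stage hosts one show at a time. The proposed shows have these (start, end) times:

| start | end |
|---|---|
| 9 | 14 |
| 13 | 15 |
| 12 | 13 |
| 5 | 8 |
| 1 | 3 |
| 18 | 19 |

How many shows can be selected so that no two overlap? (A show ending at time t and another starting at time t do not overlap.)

By end time: (1,3), (5,8), (12,13), (9,14), (13,15), (18,19).
Pick (1,3); next start ≥ 3 → (5,8); next start ≥ 8 → (12,13); next start ≥ 13 → (13,15); next start ≥ 15 → (18,19).
Selected 5 shows.

5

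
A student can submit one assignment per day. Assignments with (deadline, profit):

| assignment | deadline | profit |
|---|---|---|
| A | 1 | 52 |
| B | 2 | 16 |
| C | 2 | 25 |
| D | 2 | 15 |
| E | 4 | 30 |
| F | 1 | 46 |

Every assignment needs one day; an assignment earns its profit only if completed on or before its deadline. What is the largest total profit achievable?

107

By profit: A(d1,52), F(d1,46), E(d4,30), C(d2,25), B(d2,16), D(d2,15)
A→slot 1; F skipped; E→slot 4; C→slot 2; B skipped; D skipped.
Profit = 52 + 25 + 30 = 107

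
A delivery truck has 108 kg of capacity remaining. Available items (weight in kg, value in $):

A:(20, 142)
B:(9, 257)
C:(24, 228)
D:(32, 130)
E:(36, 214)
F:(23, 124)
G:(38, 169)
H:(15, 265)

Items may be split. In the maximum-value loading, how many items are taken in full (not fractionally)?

Greedy by value/weight ratio, highest first.
Ratios (sorted): B 28.56, H 17.67, C 9.50, A 7.10, E 5.94, F 5.39, G 4.45, D 4.06
take B (9 @ 257); take H (15 @ 265); take C (24 @ 228); take A (20 @ 142); take E (36 @ 214); take 4/23 of F → 21.57. Capacity used 108/108.
5 item(s) taken whole; one partial (take 4/23 of F).

5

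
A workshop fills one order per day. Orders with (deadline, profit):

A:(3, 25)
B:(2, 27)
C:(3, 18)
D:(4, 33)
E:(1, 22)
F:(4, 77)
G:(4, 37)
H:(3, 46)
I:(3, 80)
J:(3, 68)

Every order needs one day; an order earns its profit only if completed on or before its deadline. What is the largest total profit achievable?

Sort by profit descending; place each in the latest free slot ≤ its deadline.
Profit order: I=80 F=77 J=68 H=46 G=37 D=33 B=27 A=25 E=22 C=18
Assign: I→slot 3, F→slot 4, J→slot 2, H→slot 1, G skipped, D skipped, B skipped, A skipped, E skipped, C skipped.
Slots: [1:H] [2:J] [3:I] [4:F]
Profit = 46 + 68 + 80 + 77 = 271

271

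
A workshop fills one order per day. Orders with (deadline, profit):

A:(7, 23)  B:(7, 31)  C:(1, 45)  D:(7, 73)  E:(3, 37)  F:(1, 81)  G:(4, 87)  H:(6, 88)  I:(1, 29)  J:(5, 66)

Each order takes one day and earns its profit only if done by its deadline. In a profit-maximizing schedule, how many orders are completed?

7

Sort by profit descending; place each in the latest free slot ≤ its deadline.
Profit order: H=88 G=87 F=81 D=73 J=66 C=45 E=37 B=31 I=29 A=23
Assign: H→slot 6, G→slot 4, F→slot 1, D→slot 7, J→slot 5, C skipped, E→slot 3, B→slot 2, I skipped, A skipped.
Slots: [1:F] [2:B] [3:E] [4:G] [5:J] [6:H] [7:D]
7 of 10 scheduled.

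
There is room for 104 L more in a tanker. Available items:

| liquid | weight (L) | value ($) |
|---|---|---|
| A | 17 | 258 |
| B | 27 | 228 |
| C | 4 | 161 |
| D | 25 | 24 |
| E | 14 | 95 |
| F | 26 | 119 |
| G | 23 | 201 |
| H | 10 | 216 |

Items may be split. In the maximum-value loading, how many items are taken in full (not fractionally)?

6

Sort by value per unit weight and fill in that order.
Order: C (161/4=40.25) > H (216/10=21.60) > A (258/17=15.18) > G (201/23=8.74) > B (228/27=8.44) > E (95/14=6.79) > F (119/26=4.58) > D (24/25=0.96)
Fill: take C (4 @ 161) → take H (10 @ 216) → take A (17 @ 258) → take G (23 @ 201) → take B (27 @ 228) → take E (14 @ 95) → take 9/26 of F → 41.19; 104/104 used.
6 item(s) taken whole; one partial (take 9/26 of F).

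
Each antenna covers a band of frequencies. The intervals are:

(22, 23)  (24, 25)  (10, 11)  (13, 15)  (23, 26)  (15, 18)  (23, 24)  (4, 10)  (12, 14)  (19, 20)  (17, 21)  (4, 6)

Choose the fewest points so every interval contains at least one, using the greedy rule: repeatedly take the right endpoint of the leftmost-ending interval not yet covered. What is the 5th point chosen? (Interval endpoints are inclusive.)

20

Sorted: [4,6] [4,10] [10,11] [12,14] [13,15] [15,18] [19,20] [17,21] [22,23] [23,24] [24,25] [23,26]
{[4,6],[4,10]} hit by 6; {[10,11]} hit by 11; {[12,14],[13,15]} hit by 14; {[15,18]} hit by 18; {[19,20],[17,21]} hit by 20; {[22,23],[23,24]} hit by 23; {[24,25],[23,26]} hit by 25.
Points: 6, 11, 14, 18, 20, 23, 25 (7 total).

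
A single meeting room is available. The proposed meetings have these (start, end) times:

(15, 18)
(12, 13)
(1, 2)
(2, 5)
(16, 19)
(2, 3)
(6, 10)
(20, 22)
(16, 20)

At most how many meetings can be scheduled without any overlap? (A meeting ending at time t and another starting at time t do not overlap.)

6

By end time: (1,2), (2,3), (2,5), (6,10), (12,13), (15,18), (16,19), (16,20), (20,22).
Pick (1,2); next start ≥ 2 → (2,3); next start ≥ 3 → (6,10); next start ≥ 10 → (12,13); next start ≥ 13 → (15,18); next start ≥ 18 → (20,22).
Selected 6 meetings.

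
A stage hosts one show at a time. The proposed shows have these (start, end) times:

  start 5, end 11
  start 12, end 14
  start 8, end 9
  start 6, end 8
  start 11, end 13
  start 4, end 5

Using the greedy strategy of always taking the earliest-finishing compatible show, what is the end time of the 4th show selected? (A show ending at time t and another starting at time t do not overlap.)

13

Sort by end time and greedily take each interval whose start is ≥ the last chosen end.
By end time: (4,5), (6,8), (8,9), (5,11), (11,13), (12,14).
Pick (4,5); next start ≥ 5 → (6,8); next start ≥ 8 → (8,9); next start ≥ 9 → (11,13).
Selected: (4,5) (6,8) (8,9) (11,13)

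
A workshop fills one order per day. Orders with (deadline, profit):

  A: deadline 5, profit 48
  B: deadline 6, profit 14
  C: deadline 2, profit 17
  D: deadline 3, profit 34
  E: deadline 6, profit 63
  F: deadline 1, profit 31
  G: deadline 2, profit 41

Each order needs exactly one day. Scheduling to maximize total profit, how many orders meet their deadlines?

6

By profit: E(d6,63), A(d5,48), G(d2,41), D(d3,34), F(d1,31), C(d2,17), B(d6,14)
E→slot 6; A→slot 5; G→slot 2; D→slot 3; F→slot 1; C skipped; B→slot 4.
6 of 7 scheduled.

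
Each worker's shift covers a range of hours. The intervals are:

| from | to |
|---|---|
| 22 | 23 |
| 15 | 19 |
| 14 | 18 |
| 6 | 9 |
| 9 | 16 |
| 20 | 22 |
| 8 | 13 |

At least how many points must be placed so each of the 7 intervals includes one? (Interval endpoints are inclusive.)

3

By right end: [6,9]  [8,13]  [9,16]  [14,18]  [15,19]  [20,22]  [22,23]
[6,9] uncovered → point at 9; [14,18] uncovered → point at 18; [20,22] uncovered → point at 22.
Points: 9, 18, 22 (3 total).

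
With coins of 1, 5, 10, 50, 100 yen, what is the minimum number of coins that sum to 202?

4

202 = 2×100 + 2×1
Total coins = 2 + 2 = 4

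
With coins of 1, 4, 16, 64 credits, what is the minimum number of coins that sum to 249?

9

249 − 3×64→57 − 3×16→9 − 2×4→1 − 1×1→0
Total coins = 3 + 3 + 2 + 1 = 9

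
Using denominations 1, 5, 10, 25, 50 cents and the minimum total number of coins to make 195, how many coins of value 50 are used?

3

195 − 3×50→45 − 1×25→20 − 2×10→0
Count of 50: 3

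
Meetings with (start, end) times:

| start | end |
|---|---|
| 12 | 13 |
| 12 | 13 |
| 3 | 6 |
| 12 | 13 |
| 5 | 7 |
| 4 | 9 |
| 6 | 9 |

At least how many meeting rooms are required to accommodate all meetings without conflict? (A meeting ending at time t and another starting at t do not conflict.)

3

starts: [3, 4, 5, 6, 12, 12, 12]
ends:   [6, 7, 9, 9, 13, 13, 13]
s3→1 s4→2 s5→3  — peak 3.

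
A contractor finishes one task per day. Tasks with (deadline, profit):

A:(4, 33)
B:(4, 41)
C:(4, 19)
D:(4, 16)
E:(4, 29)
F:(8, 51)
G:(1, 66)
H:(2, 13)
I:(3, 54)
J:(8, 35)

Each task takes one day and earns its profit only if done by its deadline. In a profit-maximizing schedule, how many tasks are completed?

6

Sort by profit descending; place each in the latest free slot ≤ its deadline.
By profit: G(d1,66), I(d3,54), F(d8,51), B(d4,41), J(d8,35), A(d4,33), E(d4,29), C(d4,19), D(d4,16), H(d2,13)
G→slot 1; I→slot 3; F→slot 8; B→slot 4; J→slot 7; A→slot 2; E skipped; C skipped; D skipped; H skipped.
6 of 10 scheduled.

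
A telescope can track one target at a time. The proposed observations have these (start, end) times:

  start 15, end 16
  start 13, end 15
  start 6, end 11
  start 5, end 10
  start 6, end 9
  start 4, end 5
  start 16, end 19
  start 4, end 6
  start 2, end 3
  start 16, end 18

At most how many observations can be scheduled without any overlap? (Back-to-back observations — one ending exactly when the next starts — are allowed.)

Sorted by end: (2,3)  (4,5)  (4,6)  (6,9)  (5,10)  (6,11)  (13,15)  (15,16)  (16,18)  (16,19)
take (2,3); take (4,5); take (6,9); skip (6,11); take (13,15); take (15,16); take (16,18).
Selected 6 observations.

6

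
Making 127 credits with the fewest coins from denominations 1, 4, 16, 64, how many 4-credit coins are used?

3

Greedy: take as many of the largest coin as possible, then repeat with the remainder.
127 = 1×64 + 3×16 + 3×4 + 3×1
Count of 4: 3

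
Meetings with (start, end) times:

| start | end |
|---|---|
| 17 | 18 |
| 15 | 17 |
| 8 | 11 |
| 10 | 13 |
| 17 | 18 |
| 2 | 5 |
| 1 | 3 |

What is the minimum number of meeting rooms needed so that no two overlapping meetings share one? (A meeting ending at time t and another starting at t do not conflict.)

Count concurrent intervals with a sweep; the peak is the room count.
starts: [1, 2, 8, 10, 15, 17, 17]
ends:   [3, 5, 11, 13, 17, 18, 18]
s1→1 s2→2  — peak 2.

2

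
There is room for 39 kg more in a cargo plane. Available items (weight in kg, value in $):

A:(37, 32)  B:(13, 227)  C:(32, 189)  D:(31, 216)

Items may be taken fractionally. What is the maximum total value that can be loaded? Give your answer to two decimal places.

408.16

Sort by value per unit weight and fill in that order.
Order: B (227/13=17.46) > D (216/31=6.97) > C (189/32=5.91) > A (32/37=0.86)
Fill: take B (13 @ 227) → take 26/31 of D → 181.16; 39/39 used.
Total value = 408.16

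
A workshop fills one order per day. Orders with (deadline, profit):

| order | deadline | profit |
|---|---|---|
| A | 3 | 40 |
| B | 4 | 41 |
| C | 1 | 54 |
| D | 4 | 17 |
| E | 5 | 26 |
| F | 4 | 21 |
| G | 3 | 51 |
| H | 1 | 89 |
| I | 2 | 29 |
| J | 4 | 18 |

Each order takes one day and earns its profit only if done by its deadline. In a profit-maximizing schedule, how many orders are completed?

Sort by profit descending; place each in the latest free slot ≤ its deadline.
By profit: H(d1,89), C(d1,54), G(d3,51), B(d4,41), A(d3,40), I(d2,29), E(d5,26), F(d4,21), J(d4,18), D(d4,17)
H→slot 1; C skipped; G→slot 3; B→slot 4; A→slot 2; I skipped; E→slot 5; F skipped; J skipped; D skipped.
5 of 10 scheduled.

5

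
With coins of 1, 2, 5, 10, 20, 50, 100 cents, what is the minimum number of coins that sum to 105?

105 − 1×100→5 − 1×5→0
Total coins = 1 + 1 = 2

2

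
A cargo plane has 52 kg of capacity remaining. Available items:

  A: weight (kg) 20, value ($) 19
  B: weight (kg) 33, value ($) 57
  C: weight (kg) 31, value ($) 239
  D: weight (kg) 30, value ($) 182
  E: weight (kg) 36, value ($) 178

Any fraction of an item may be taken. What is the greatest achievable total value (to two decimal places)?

366.40

Sort by value per unit weight and fill in that order.
Ratios (sorted): C 7.71, D 6.07, E 4.94, B 1.73, A 0.95
take C (31 @ 239); take 21/30 of D → 127.40. Capacity used 52/52.
Total value = 366.40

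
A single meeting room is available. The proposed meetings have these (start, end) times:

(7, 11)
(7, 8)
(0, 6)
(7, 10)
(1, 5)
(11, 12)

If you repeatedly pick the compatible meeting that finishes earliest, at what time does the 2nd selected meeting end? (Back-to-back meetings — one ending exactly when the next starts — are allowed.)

8

Sorted by end: (1,5)  (0,6)  (7,8)  (7,10)  (7,11)  (11,12)
take (1,5); take (7,8); take (11,12).
Selected: (1,5) (7,8) (11,12)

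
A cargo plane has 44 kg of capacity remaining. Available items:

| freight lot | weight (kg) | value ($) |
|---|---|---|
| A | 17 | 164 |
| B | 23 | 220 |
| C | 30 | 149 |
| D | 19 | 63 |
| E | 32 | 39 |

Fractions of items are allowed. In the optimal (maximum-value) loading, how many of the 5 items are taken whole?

Sort by value per unit weight and fill in that order.
Order: A (164/17=9.65) > B (220/23=9.57) > C (149/30=4.97) > D (63/19=3.32) > E (39/32=1.22)
Fill: take A (17 @ 164) → take B (23 @ 220) → take 4/30 of C → 19.87; 44/44 used.
2 item(s) taken whole; one partial (take 4/30 of C).

2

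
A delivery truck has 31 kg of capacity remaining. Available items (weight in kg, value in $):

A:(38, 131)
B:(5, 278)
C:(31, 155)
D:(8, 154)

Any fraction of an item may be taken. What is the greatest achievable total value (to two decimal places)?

Greedy by value/weight ratio, highest first.
Ratios (sorted): B 55.60, D 19.25, C 5.00, A 3.45
take B (5 @ 278); take D (8 @ 154); take 18/31 of C → 90.00. Capacity used 31/31.
Total value = 522.00

522.00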